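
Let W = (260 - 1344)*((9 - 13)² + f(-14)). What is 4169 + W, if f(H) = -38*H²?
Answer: 8060457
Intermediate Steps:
W = 8056288 (W = (260 - 1344)*((9 - 13)² - 38*(-14)²) = -1084*((-4)² - 38*196) = -1084*(16 - 7448) = -1084*(-7432) = 8056288)
4169 + W = 4169 + 8056288 = 8060457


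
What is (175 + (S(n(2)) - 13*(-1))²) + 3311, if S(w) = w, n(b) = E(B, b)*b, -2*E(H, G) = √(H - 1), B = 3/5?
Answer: 18273/5 - 26*I*√10/5 ≈ 3654.6 - 16.444*I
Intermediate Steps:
B = ⅗ (B = 3*(⅕) = ⅗ ≈ 0.60000)
E(H, G) = -√(-1 + H)/2 (E(H, G) = -√(H - 1)/2 = -√(-1 + H)/2)
n(b) = -I*b*√10/10 (n(b) = (-√(-1 + ⅗)/2)*b = (-I*√10/10)*b = -I*b*√10/10)
(175 + (S(n(2)) - 13*(-1))²) + 3311 = (175 + (-⅒*I*2*√10 - 13*(-1))²) + 3311 = (175 + (-I*√10/5 + 13)²) + 3311 = (175 + (13 - I*√10/5)²) + 3311 = 3486 + (13 - I*√10/5)²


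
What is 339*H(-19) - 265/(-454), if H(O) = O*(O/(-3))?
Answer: -18519757/454 ≈ -40792.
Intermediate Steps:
H(O) = -O**2/3 (H(O) = O*(O*(-1/3)) = O*(-O/3) = -O**2/3)
339*H(-19) - 265/(-454) = 339*(-1/3*(-19)**2) - 265/(-454) = 339*(-1/3*361) - 265*(-1/454) = 339*(-361/3) + 265/454 = -40793 + 265/454 = -18519757/454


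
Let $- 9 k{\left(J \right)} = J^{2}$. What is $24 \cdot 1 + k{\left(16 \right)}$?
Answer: $- \frac{40}{9} \approx -4.4444$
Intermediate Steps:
$k{\left(J \right)} = - \frac{J^{2}}{9}$
$24 \cdot 1 + k{\left(16 \right)} = 24 \cdot 1 - \frac{16^{2}}{9} = 24 - \frac{256}{9} = - \frac{40}{9}$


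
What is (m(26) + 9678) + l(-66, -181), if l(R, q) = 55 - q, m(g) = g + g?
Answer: 9966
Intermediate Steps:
m(g) = 2*g
(m(26) + 9678) + l(-66, -181) = (2*26 + 9678) + (55 - 1*(-181)) = (52 + 9678) + (55 + 181) = 9730 + 236 = 9966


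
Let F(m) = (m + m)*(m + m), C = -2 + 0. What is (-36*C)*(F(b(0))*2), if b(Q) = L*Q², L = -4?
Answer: 0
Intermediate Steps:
C = -2
b(Q) = -4*Q²
F(m) = 4*m² (F(m) = (2*m)*(2*m) = 4*m²)
(-36*C)*(F(b(0))*2) = (-36*(-2))*((4*(-4*0²)²)*2) = 72*((4*(-4*0)²)*2) = 72*((4*0²)*2) = 72*((4*0)*2) = 72*(0*2) = 72*0 = 0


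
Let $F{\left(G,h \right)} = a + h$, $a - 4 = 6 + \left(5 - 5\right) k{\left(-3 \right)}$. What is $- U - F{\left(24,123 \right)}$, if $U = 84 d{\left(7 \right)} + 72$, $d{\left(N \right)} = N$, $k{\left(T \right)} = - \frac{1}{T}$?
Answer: $-793$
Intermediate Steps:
$a = 10$ ($a = 4 + \left(6 + \left(5 - 5\right) \left(- \frac{1}{-3}\right)\right) = 4 + \left(6 + 0 \left(\left(-1\right) \left(- \frac{1}{3}\right)\right)\right) = 4 + \left(6 + 0 \cdot \frac{1}{3}\right) = 4 + \left(6 + 0\right) = 4 + 6 = 10$)
$U = 660$ ($U = 84 \cdot 7 + 72 = 588 + 72 = 660$)
$F{\left(G,h \right)} = 10 + h$
$- U - F{\left(24,123 \right)} = \left(-1\right) 660 - \left(10 + 123\right) = -660 - 133 = -793$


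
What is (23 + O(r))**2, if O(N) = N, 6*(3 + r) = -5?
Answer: 13225/36 ≈ 367.36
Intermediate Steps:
r = -23/6 (r = -3 + (1/6)*(-5) = -3 - 5/6 = -23/6 ≈ -3.8333)
(23 + O(r))**2 = (23 - 23/6)**2 = (115/6)**2 = 13225/36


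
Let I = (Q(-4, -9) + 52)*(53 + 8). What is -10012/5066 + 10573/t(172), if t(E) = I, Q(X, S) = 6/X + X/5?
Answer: 116047188/76792961 ≈ 1.5112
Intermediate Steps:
Q(X, S) = 6/X + X/5 (Q(X, S) = 6/X + X*(1/5) = 6/X + X/5)
I = 30317/10 (I = ((6/(-4) + (1/5)*(-4)) + 52)*(53 + 8) = ((6*(-1/4) - 4/5) + 52)*61 = ((-3/2 - 4/5) + 52)*61 = (-23/10 + 52)*61 = (497/10)*61 = 30317/10 ≈ 3031.7)
t(E) = 30317/10
-10012/5066 + 10573/t(172) = -10012/5066 + 10573/(30317/10) = -10012*1/5066 + 10573*(10/30317) = -5006/2533 + 105730/30317 = 116047188/76792961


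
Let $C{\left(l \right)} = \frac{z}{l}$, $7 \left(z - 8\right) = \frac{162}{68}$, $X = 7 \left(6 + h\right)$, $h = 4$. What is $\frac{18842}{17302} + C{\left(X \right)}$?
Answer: $\frac{34825219}{28825132} \approx 1.2082$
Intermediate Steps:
$X = 70$ ($X = 7 \left(6 + 4\right) = 7 \cdot 10 = 70$)
$z = \frac{1985}{238}$ ($z = 8 + \frac{162 \cdot \frac{1}{68}}{7} = 8 + \frac{1}{7} \cdot \frac{81}{34} = 8 + \frac{81}{238} = \frac{1985}{238} \approx 8.3403$)
$C{\left(l \right)} = \frac{1985}{238 l}$
$\frac{18842}{17302} + C{\left(X \right)} = \frac{18842}{17302} + \frac{1985}{238 \cdot 70} = 18842 \cdot \frac{1}{17302} + \frac{1985}{238} \cdot \frac{1}{70} = \frac{9421}{8651} + \frac{397}{3332} = \frac{34825219}{28825132}$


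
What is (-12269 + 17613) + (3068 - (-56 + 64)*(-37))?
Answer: 8708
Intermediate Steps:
(-12269 + 17613) + (3068 - (-56 + 64)*(-37)) = 5344 + (3068 - 8*(-37)) = 5344 + (3068 - 1*(-296)) = 5344 + (3068 + 296) = 5344 + 3364 = 8708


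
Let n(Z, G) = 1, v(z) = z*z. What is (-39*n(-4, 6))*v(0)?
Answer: 0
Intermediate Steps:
v(z) = z²
(-39*n(-4, 6))*v(0) = -39*1*0² = -39*0 = 0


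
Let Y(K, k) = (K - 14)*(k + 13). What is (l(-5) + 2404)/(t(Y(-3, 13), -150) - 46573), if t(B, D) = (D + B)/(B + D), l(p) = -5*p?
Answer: -2429/46572 ≈ -0.052156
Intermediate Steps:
Y(K, k) = (-14 + K)*(13 + k)
t(B, D) = 1 (t(B, D) = (B + D)/(B + D) = 1)
(l(-5) + 2404)/(t(Y(-3, 13), -150) - 46573) = (-5*(-5) + 2404)/(1 - 46573) = (25 + 2404)/(-46572) = 2429*(-1/46572) = -2429/46572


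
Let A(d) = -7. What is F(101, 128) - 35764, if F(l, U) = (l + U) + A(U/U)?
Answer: -35542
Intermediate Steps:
F(l, U) = -7 + U + l (F(l, U) = (l + U) - 7 = (U + l) - 7 = -7 + U + l)
F(101, 128) - 35764 = (-7 + 128 + 101) - 35764 = 222 - 35764 = -35542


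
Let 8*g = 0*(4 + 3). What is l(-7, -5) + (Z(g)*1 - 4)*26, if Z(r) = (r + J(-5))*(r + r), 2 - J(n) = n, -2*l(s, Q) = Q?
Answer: -203/2 ≈ -101.50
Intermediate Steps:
l(s, Q) = -Q/2
g = 0 (g = (0*(4 + 3))/8 = (0*7)/8 = (1/8)*0 = 0)
J(n) = 2 - n
Z(r) = 2*r*(7 + r) (Z(r) = (r + (2 - 1*(-5)))*(r + r) = (r + (2 + 5))*(2*r) = (r + 7)*(2*r) = (7 + r)*(2*r) = 2*r*(7 + r))
l(-7, -5) + (Z(g)*1 - 4)*26 = -1/2*(-5) + ((2*0*(7 + 0))*1 - 4)*26 = 5/2 + ((2*0*7)*1 - 4)*26 = 5/2 + (0*1 - 4)*26 = 5/2 + (0 - 4)*26 = 5/2 - 4*26 = 5/2 - 104 = -203/2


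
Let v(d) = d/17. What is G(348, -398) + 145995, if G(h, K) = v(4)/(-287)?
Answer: 712309601/4879 ≈ 1.4600e+5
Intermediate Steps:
v(d) = d/17 (v(d) = d*(1/17) = d/17)
G(h, K) = -4/4879 (G(h, K) = ((1/17)*4)/(-287) = (4/17)*(-1/287) = -4/4879)
G(348, -398) + 145995 = -4/4879 + 145995 = 712309601/4879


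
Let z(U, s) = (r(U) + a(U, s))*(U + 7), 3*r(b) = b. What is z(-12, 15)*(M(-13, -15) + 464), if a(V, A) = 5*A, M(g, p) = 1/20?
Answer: -658951/4 ≈ -1.6474e+5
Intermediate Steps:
M(g, p) = 1/20
r(b) = b/3
z(U, s) = (7 + U)*(5*s + U/3) (z(U, s) = (U/3 + 5*s)*(U + 7) = (5*s + U/3)*(7 + U) = (7 + U)*(5*s + U/3))
z(-12, 15)*(M(-13, -15) + 464) = (35*15 + (⅓)*(-12)² + (7/3)*(-12) + 5*(-12)*15)*(1/20 + 464) = (525 + (⅓)*144 - 28 - 900)*(9281/20) = (525 + 48 - 28 - 900)*(9281/20) = -355*9281/20 = -658951/4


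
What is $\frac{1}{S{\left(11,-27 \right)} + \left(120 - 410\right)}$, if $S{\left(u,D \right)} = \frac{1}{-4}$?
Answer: $- \frac{4}{1161} \approx -0.0034453$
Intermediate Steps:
$S{\left(u,D \right)} = - \frac{1}{4}$
$\frac{1}{S{\left(11,-27 \right)} + \left(120 - 410\right)} = \frac{1}{- \frac{1}{4} + \left(120 - 410\right)} = \frac{1}{- \frac{1}{4} - 290} = \frac{1}{- \frac{1161}{4}} = - \frac{4}{1161}$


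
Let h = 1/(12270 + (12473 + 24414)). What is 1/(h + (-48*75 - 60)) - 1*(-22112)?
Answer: 3978272006171/179914619 ≈ 22112.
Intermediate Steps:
h = 1/49157 (h = 1/(12270 + 36887) = 1/49157 ≈ 2.0343e-5)
1/(h + (-48*75 - 60)) - 1*(-22112) = 1/(1/49157 + (-48*75 - 60)) - 1*(-22112) = 1/(1/49157 + (-3600 - 60)) + 22112 = 1/(1/49157 - 3660) + 22112 = 1/(-179914619/49157) + 22112 = -49157/179914619 + 22112 = 3978272006171/179914619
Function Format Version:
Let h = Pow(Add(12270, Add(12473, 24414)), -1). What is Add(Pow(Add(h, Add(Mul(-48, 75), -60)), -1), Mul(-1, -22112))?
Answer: Rational(3978272006171, 179914619) ≈ 22112.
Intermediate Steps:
h = Rational(1, 49157) (h = Pow(Add(12270, 36887), -1) = Pow(49157, -1) = Rational(1, 49157) ≈ 2.0343e-5)
Add(Pow(Add(h, Add(Mul(-48, 75), -60)), -1), Mul(-1, -22112)) = Add(Pow(Add(Rational(1, 49157), Add(Mul(-48, 75), -60)), -1), Mul(-1, -22112)) = Add(Pow(Add(Rational(1, 49157), Add(-3600, -60)), -1), 22112) = Add(Pow(Add(Rational(1, 49157), -3660), -1), 22112) = Add(Pow(Rational(-179914619, 49157), -1), 22112) = Add(Rational(-49157, 179914619), 22112) = Rational(3978272006171, 179914619)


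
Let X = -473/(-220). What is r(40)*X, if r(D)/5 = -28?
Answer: -301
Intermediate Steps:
r(D) = -140 (r(D) = 5*(-28) = -140)
X = 43/20 (X = -473*(-1/220) = 43/20 ≈ 2.1500)
r(40)*X = -140*43/20 = -301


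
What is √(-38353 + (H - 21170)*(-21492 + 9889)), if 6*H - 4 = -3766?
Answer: √252872238 ≈ 15902.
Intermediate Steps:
H = -627 (H = ⅔ + (⅙)*(-3766) = ⅔ - 1883/3 = -627)
√(-38353 + (H - 21170)*(-21492 + 9889)) = √(-38353 + (-627 - 21170)*(-21492 + 9889)) = √(-38353 - 21797*(-11603)) = √(-38353 + 252910591) = √252872238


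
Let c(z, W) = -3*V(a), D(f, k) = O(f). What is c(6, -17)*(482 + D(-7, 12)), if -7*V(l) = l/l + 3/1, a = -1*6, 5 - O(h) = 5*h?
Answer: 6264/7 ≈ 894.86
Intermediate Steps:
O(h) = 5 - 5*h
D(f, k) = 5 - 5*f
a = -6
V(l) = -4/7 (V(l) = -(l/l + 3/1)/7 = -(1 + 3*1)/7 = -(1 + 3)/7 = -⅐*4 = -4/7)
c(z, W) = 12/7 (c(z, W) = -3*(-4/7) = 12/7)
c(6, -17)*(482 + D(-7, 12)) = 12*(482 + (5 - 5*(-7)))/7 = 12*(482 + (5 + 35))/7 = 12*(482 + 40)/7 = (12/7)*522 = 6264/7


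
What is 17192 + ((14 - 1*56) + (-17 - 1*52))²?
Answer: 29513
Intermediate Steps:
17192 + ((14 - 1*56) + (-17 - 1*52))² = 17192 + ((14 - 56) + (-17 - 52))² = 17192 + (-42 - 69)² = 17192 + (-111)² = 17192 + 12321 = 29513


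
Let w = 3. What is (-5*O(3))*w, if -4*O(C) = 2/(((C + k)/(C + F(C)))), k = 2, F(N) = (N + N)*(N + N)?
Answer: 117/2 ≈ 58.500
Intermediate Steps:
F(N) = 4*N**2 (F(N) = (2*N)*(2*N) = 4*N**2)
O(C) = -(C + 4*C**2)/(2*(2 + C)) (O(C) = -1/(2*((C + 2)/(C + 4*C**2))) = -1/(2*((2 + C)/(C + 4*C**2))) = -(C + 4*C**2)/(2 + C)/2 = -(C + 4*C**2)/(2*(2 + C)))
(-5*O(3))*w = -5*3*(-1 - 4*3)/(2*(2 + 3))*3 = -5*3*(-1 - 12)/(2*5)*3 = -5*3*(-13)/(2*5)*3 = -5*(-39/10)*3 = (39/2)*3 = 117/2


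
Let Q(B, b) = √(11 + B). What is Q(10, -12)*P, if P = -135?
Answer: -135*√21 ≈ -618.65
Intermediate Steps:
Q(10, -12)*P = √(11 + 10)*(-135) = √21*(-135) = -135*√21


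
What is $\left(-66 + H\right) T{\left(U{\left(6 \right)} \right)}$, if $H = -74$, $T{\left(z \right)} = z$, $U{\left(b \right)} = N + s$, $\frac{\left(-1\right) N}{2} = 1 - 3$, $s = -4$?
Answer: $0$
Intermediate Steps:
$N = 4$ ($N = - 2 \left(1 - 3\right) = \left(-2\right) \left(-2\right) = 4$)
$U{\left(b \right)} = 0$ ($U{\left(b \right)} = 4 - 4 = 0$)
$\left(-66 + H\right) T{\left(U{\left(6 \right)} \right)} = \left(-66 - 74\right) 0 = \left(-140\right) 0 = 0$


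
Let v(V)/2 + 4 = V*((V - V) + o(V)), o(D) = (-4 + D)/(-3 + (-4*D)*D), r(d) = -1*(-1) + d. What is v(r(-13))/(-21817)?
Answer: 1672/4210681 ≈ 0.00039709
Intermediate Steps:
r(d) = 1 + d
o(D) = (-4 + D)/(-3 - 4*D²)
v(V) = -8 + 2*V*(4 - V)/(3 + 4*V²) (v(V) = -8 + 2*(V*((V - V) + (4 - V)/(3 + 4*V²))) = -8 + 2*(V*(0 + (4 - V)/(3 + 4*V²))) = -8 + 2*(V*((4 - V)/(3 + 4*V²))) = -8 + 2*(V*(4 - V)/(3 + 4*V²)) = -8 + 2*V*(4 - V)/(3 + 4*V²))
v(r(-13))/(-21817) = (2*(-12 - 17*(1 - 13)² + 4*(1 - 13))/(3 + 4*(1 - 13)²))/(-21817) = (2*(-12 - 17*(-12)² + 4*(-12))/(3 + 4*(-12)²))*(-1/21817) = (2*(-12 - 17*144 - 48)/(3 + 4*144))*(-1/21817) = (2*(-12 - 2448 - 48)/(3 + 576))*(-1/21817) = (2*(-2508)/579)*(-1/21817) = (2*(1/579)*(-2508))*(-1/21817) = -1672/193*(-1/21817) = 1672/4210681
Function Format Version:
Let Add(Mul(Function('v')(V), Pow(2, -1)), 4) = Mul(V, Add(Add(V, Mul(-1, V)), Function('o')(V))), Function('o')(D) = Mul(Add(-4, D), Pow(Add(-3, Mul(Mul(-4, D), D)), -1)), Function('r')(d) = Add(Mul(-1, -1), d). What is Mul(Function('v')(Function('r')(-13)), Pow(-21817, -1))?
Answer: Rational(1672, 4210681) ≈ 0.00039709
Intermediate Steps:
Function('r')(d) = Add(1, d)
Function('o')(D) = Mul(Pow(Add(-3, Mul(-4, Pow(D, 2))), -1), Add(-4, D)) (Function('o')(D) = Mul(Add(-4, D), Pow(Add(-3, Mul(-4, Pow(D, 2))), -1)) = Mul(Pow(Add(-3, Mul(-4, Pow(D, 2))), -1), Add(-4, D)))
Function('v')(V) = Add(-8, Mul(2, V, Pow(Add(3, Mul(4, Pow(V, 2))), -1), Add(4, Mul(-1, V)))) (Function('v')(V) = Add(-8, Mul(2, Mul(V, Add(Add(V, Mul(-1, V)), Mul(Pow(Add(3, Mul(4, Pow(V, 2))), -1), Add(4, Mul(-1, V))))))) = Add(-8, Mul(2, Mul(V, Add(0, Mul(Pow(Add(3, Mul(4, Pow(V, 2))), -1), Add(4, Mul(-1, V))))))) = Add(-8, Mul(2, Mul(V, Mul(Pow(Add(3, Mul(4, Pow(V, 2))), -1), Add(4, Mul(-1, V)))))) = Add(-8, Mul(2, Mul(V, Pow(Add(3, Mul(4, Pow(V, 2))), -1), Add(4, Mul(-1, V))))) = Add(-8, Mul(2, V, Pow(Add(3, Mul(4, Pow(V, 2))), -1), Add(4, Mul(-1, V)))))
Mul(Function('v')(Function('r')(-13)), Pow(-21817, -1)) = Mul(Mul(2, Pow(Add(3, Mul(4, Pow(Add(1, -13), 2))), -1), Add(-12, Mul(-17, Pow(Add(1, -13), 2)), Mul(4, Add(1, -13)))), Pow(-21817, -1)) = Mul(Mul(2, Pow(Add(3, Mul(4, Pow(-12, 2))), -1), Add(-12, Mul(-17, Pow(-12, 2)), Mul(4, -12))), Rational(-1, 21817)) = Mul(Mul(2, Pow(Add(3, Mul(4, 144)), -1), Add(-12, Mul(-17, 144), -48)), Rational(-1, 21817)) = Mul(Mul(2, Pow(Add(3, 576), -1), Add(-12, -2448, -48)), Rational(-1, 21817)) = Mul(Mul(2, Pow(579, -1), -2508), Rational(-1, 21817)) = Mul(Mul(2, Rational(1, 579), -2508), Rational(-1, 21817)) = Mul(Rational(-1672, 193), Rational(-1, 21817)) = Rational(1672, 4210681)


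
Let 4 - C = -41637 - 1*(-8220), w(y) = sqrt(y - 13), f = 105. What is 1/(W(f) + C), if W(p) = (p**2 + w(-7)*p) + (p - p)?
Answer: 22223/987833708 - 105*I*sqrt(5)/987833708 ≈ 2.2497e-5 - 2.3768e-7*I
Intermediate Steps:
w(y) = sqrt(-13 + y)
W(p) = p**2 + 2*I*p*sqrt(5) (W(p) = (p**2 + sqrt(-13 - 7)*p) + (p - p) = (p**2 + sqrt(-20)*p) + 0 = (p**2 + (2*I*sqrt(5))*p) + 0 = (p**2 + 2*I*p*sqrt(5)) + 0 = p**2 + 2*I*p*sqrt(5))
C = 33421 (C = 4 - (-41637 - 1*(-8220)) = 4 - (-41637 + 8220) = 4 - 1*(-33417) = 4 + 33417 = 33421)
1/(W(f) + C) = 1/(105*(105 + 2*I*sqrt(5)) + 33421) = 1/((11025 + 210*I*sqrt(5)) + 33421) = 1/(44446 + 210*I*sqrt(5))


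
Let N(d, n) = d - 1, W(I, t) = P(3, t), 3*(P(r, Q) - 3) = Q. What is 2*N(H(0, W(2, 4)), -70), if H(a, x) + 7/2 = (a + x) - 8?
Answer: -49/3 ≈ -16.333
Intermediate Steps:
P(r, Q) = 3 + Q/3
W(I, t) = 3 + t/3
H(a, x) = -23/2 + a + x (H(a, x) = -7/2 + ((a + x) - 8) = -7/2 + (-8 + a + x) = -23/2 + a + x)
N(d, n) = -1 + d
2*N(H(0, W(2, 4)), -70) = 2*(-1 + (-23/2 + 0 + (3 + (1/3)*4))) = 2*(-1 + (-23/2 + 0 + (3 + 4/3))) = 2*(-1 + (-23/2 + 0 + 13/3)) = 2*(-1 - 43/6) = 2*(-49/6) = -49/3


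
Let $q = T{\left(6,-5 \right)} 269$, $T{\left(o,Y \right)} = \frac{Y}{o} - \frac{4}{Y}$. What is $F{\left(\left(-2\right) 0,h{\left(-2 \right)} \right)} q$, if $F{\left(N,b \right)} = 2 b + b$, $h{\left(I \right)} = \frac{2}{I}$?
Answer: $\frac{269}{10} \approx 26.9$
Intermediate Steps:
$T{\left(o,Y \right)} = - \frac{4}{Y} + \frac{Y}{o}$
$F{\left(N,b \right)} = 3 b$
$q = - \frac{269}{30}$ ($q = \left(- \frac{4}{-5} - \frac{5}{6}\right) 269 = \left(\left(-4\right) \left(- \frac{1}{5}\right) - \frac{5}{6}\right) 269 = \left(\frac{4}{5} - \frac{5}{6}\right) 269 = \left(- \frac{1}{30}\right) 269 = - \frac{269}{30} \approx -8.9667$)
$F{\left(\left(-2\right) 0,h{\left(-2 \right)} \right)} q = 3 \frac{2}{-2} \left(- \frac{269}{30}\right) = 3 \cdot 2 \left(- \frac{1}{2}\right) \left(- \frac{269}{30}\right) = 3 \left(-1\right) \left(- \frac{269}{30}\right) = \left(-3\right) \left(- \frac{269}{30}\right) = \frac{269}{10}$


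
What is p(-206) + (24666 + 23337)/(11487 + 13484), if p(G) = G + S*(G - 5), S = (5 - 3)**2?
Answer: -26171547/24971 ≈ -1048.1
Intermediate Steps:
S = 4 (S = 2**2 = 4)
p(G) = -20 + 5*G (p(G) = G + 4*(G - 5) = G + 4*(-5 + G) = G + (-20 + 4*G) = -20 + 5*G)
p(-206) + (24666 + 23337)/(11487 + 13484) = (-20 + 5*(-206)) + (24666 + 23337)/(11487 + 13484) = (-20 - 1030) + 48003/24971 = -1050 + 48003*(1/24971) = -1050 + 48003/24971 = -26171547/24971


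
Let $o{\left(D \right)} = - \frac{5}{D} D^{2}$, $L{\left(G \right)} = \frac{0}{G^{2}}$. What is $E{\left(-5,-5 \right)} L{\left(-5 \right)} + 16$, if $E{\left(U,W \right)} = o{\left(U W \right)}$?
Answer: $16$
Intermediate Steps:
$L{\left(G \right)} = 0$ ($L{\left(G \right)} = \frac{0}{G^{2}} = 0$)
$o{\left(D \right)} = - 5 D$
$E{\left(U,W \right)} = - 5 U W$
$E{\left(-5,-5 \right)} L{\left(-5 \right)} + 16 = \left(-5\right) \left(-5\right) \left(-5\right) 0 + 16 = \left(-125\right) 0 + 16 = 0 + 16 = 16$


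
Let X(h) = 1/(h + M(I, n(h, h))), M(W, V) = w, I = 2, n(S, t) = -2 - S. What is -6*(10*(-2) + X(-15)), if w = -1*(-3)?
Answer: 241/2 ≈ 120.50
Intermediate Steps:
w = 3
M(W, V) = 3
X(h) = 1/(3 + h) (X(h) = 1/(h + 3) = 1/(3 + h))
-6*(10*(-2) + X(-15)) = -6*(10*(-2) + 1/(3 - 15)) = -6*(-20 + 1/(-12)) = -6*(-20 - 1/12) = -6*(-241/12) = 241/2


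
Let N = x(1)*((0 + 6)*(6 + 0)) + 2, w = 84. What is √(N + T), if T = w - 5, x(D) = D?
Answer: 3*√13 ≈ 10.817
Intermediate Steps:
N = 38 (N = 1*((0 + 6)*(6 + 0)) + 2 = 1*(6*6) + 2 = 1*36 + 2 = 36 + 2 = 38)
T = 79 (T = 84 - 5 = 79)
√(N + T) = √(38 + 79) = √117 = 3*√13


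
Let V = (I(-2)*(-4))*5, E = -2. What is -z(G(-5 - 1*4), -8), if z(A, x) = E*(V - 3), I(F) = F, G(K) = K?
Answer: 74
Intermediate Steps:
V = 40 (V = -2*(-4)*5 = 8*5 = 40)
z(A, x) = -74 (z(A, x) = -2*(40 - 3) = -2*37 = -74)
-z(G(-5 - 1*4), -8) = -1*(-74) = 74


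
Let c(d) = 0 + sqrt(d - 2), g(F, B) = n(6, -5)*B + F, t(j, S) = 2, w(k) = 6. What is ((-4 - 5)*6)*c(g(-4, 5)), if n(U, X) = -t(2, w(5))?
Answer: -216*I ≈ -216.0*I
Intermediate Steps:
n(U, X) = -2 (n(U, X) = -1*2 = -2)
g(F, B) = F - 2*B (g(F, B) = -2*B + F = F - 2*B)
c(d) = sqrt(-2 + d) (c(d) = 0 + sqrt(-2 + d) = sqrt(-2 + d))
((-4 - 5)*6)*c(g(-4, 5)) = ((-4 - 5)*6)*sqrt(-2 + (-4 - 2*5)) = (-9*6)*sqrt(-2 + (-4 - 10)) = -54*sqrt(-2 - 14) = -216*I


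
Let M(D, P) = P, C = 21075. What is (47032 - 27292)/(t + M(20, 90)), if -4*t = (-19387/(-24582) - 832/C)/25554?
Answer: 348441258001032000/1588637825035733 ≈ 219.33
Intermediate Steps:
t = -129376267/17651532826800 (t = -(-19387/(-24582) - 832/21075)/(4*25554) = -(-19387*(-1/24582) - 832*1/21075)/(4*25554) = -(19387/24582 - 832/21075)/(4*25554) = -129376267/(690754200*25554) = -¼*129376267/4412883206700 = -129376267/17651532826800 ≈ -7.3295e-6)
(47032 - 27292)/(t + M(20, 90)) = (47032 - 27292)/(-129376267/17651532826800 + 90) = 19740/(1588637825035733/17651532826800) = 19740*(17651532826800/1588637825035733) = 348441258001032000/1588637825035733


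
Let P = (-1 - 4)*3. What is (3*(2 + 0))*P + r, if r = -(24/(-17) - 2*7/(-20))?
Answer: -15179/170 ≈ -89.288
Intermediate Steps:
P = -15 (P = -5*3 = -15)
r = 121/170 (r = -(24*(-1/17) - 14*(-1/20)) = -(-24/17 + 7/10) = -1*(-121/170) = 121/170 ≈ 0.71176)
(3*(2 + 0))*P + r = (3*(2 + 0))*(-15) + 121/170 = (3*2)*(-15) + 121/170 = 6*(-15) + 121/170 = -90 + 121/170 = -15179/170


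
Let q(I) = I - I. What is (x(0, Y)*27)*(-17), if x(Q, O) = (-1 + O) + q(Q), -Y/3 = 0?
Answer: 459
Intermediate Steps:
q(I) = 0
Y = 0 (Y = -3*0 = 0)
x(Q, O) = -1 + O (x(Q, O) = (-1 + O) + 0 = -1 + O)
(x(0, Y)*27)*(-17) = ((-1 + 0)*27)*(-17) = -1*27*(-17) = -27*(-17) = 459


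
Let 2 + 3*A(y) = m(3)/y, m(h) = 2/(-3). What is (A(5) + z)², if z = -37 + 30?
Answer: 120409/2025 ≈ 59.461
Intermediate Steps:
m(h) = -⅔ (m(h) = 2*(-⅓) = -⅔)
A(y) = -⅔ - 2/(9*y) (A(y) = -⅔ + (-2/(3*y))/3 = -⅔ - 2/(9*y))
z = -7
(A(5) + z)² = ((2/9)*(-1 - 3*5)/5 - 7)² = ((2/9)*(⅕)*(-1 - 15) - 7)² = ((2/9)*(⅕)*(-16) - 7)² = (-32/45 - 7)² = (-347/45)² = 120409/2025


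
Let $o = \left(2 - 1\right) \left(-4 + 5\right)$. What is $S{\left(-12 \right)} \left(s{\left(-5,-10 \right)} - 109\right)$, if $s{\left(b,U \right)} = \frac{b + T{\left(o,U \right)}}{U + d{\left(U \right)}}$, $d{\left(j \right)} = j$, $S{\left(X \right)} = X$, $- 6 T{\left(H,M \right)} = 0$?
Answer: $1305$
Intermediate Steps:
$o = 1$ ($o = 1 \cdot 1 = 1$)
$T{\left(H,M \right)} = 0$ ($T{\left(H,M \right)} = \left(- \frac{1}{6}\right) 0 = 0$)
$s{\left(b,U \right)} = \frac{b}{2 U}$ ($s{\left(b,U \right)} = \frac{b + 0}{U + U} = \frac{b}{2 U}$)
$S{\left(-12 \right)} \left(s{\left(-5,-10 \right)} - 109\right) = - 12 \left(\frac{1}{2} \left(-5\right) \frac{1}{-10} - 109\right) = - 12 \left(\frac{1}{2} \left(-5\right) \left(- \frac{1}{10}\right) - 109\right) = - 12 \left(\frac{1}{4} - 109\right) = \left(-12\right) \left(- \frac{435}{4}\right) = 1305$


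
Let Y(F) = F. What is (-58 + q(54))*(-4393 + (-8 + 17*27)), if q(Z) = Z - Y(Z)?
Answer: 228636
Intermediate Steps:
q(Z) = 0 (q(Z) = Z - Z = 0)
(-58 + q(54))*(-4393 + (-8 + 17*27)) = (-58 + 0)*(-4393 + (-8 + 17*27)) = -58*(-4393 + (-8 + 459)) = -58*(-4393 + 451) = -58*(-3942) = 228636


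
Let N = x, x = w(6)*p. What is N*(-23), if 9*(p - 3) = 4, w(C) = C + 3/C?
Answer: -9269/18 ≈ -514.94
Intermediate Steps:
p = 31/9 (p = 3 + (1/9)*4 = 3 + 4/9 = 31/9 ≈ 3.4444)
x = 403/18 (x = (6 + 3/6)*(31/9) = (6 + 3*(1/6))*(31/9) = (6 + 1/2)*(31/9) = (13/2)*(31/9) = 403/18 ≈ 22.389)
N = 403/18 ≈ 22.389
N*(-23) = (403/18)*(-23) = -9269/18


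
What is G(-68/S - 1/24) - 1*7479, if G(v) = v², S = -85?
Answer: -107689319/14400 ≈ -7478.4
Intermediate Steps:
G(-68/S - 1/24) - 1*7479 = (-68/(-85) - 1/24)² - 1*7479 = (-68*(-1/85) - 1*1/24)² - 7479 = (⅘ - 1/24)² - 7479 = (91/120)² - 7479 = 8281/14400 - 7479 = -107689319/14400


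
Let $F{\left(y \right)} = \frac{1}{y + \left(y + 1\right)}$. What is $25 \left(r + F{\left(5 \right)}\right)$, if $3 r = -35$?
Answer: $- \frac{9550}{33} \approx -289.39$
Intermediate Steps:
$r = - \frac{35}{3}$ ($r = \frac{1}{3} \left(-35\right) = - \frac{35}{3} \approx -11.667$)
$F{\left(y \right)} = \frac{1}{1 + 2 y}$ ($F{\left(y \right)} = \frac{1}{y + \left(1 + y\right)} = \frac{1}{1 + 2 y}$)
$25 \left(r + F{\left(5 \right)}\right) = 25 \left(- \frac{35}{3} + \frac{1}{1 + 2 \cdot 5}\right) = 25 \left(- \frac{35}{3} + \frac{1}{1 + 10}\right) = 25 \left(- \frac{35}{3} + \frac{1}{11}\right) = 25 \left(- \frac{382}{33}\right) = - \frac{9550}{33}$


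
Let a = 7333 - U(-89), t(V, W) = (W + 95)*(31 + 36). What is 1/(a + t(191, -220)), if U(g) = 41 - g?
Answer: -1/1172 ≈ -0.00085324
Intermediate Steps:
t(V, W) = 6365 + 67*W (t(V, W) = (95 + W)*67 = 6365 + 67*W)
a = 7203 (a = 7333 - (41 - 1*(-89)) = 7333 - (41 + 89) = 7333 - 1*130 = 7333 - 130 = 7203)
1/(a + t(191, -220)) = 1/(7203 + (6365 + 67*(-220))) = 1/(7203 + (6365 - 14740)) = 1/(7203 - 8375) = 1/(-1172) = -1/1172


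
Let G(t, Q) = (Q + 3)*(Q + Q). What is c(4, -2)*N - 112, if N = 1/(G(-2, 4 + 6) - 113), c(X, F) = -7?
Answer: -2353/21 ≈ -112.05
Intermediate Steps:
G(t, Q) = 2*Q*(3 + Q) (G(t, Q) = (3 + Q)*(2*Q) = 2*Q*(3 + Q))
N = 1/147 (N = 1/(2*(4 + 6)*(3 + (4 + 6)) - 113) = 1/(2*10*(3 + 10) - 113) = 1/(2*10*13 - 113) = 1/(260 - 113) = 1/147 ≈ 0.0068027)
c(4, -2)*N - 112 = -7*1/147 - 112 = -1/21 - 112 = -2353/21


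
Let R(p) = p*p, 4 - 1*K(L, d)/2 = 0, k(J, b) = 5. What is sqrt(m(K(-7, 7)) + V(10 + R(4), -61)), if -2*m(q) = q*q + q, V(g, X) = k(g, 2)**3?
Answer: sqrt(89) ≈ 9.4340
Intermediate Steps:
K(L, d) = 8 (K(L, d) = 8 - 2*0 = 8 + 0 = 8)
R(p) = p**2
V(g, X) = 125 (V(g, X) = 5**3 = 125)
m(q) = -q/2 - q**2/2 (m(q) = -(q*q + q)/2 = -(q**2 + q)/2 = -(q + q**2)/2 = -q/2 - q**2/2)
sqrt(m(K(-7, 7)) + V(10 + R(4), -61)) = sqrt(-1/2*8*(1 + 8) + 125) = sqrt(-1/2*8*9 + 125) = sqrt(-36 + 125) = sqrt(89)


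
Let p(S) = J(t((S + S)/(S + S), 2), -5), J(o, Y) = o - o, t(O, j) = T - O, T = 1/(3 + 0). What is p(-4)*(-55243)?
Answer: 0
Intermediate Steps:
T = ⅓ (T = 1/3 = ⅓ ≈ 0.33333)
t(O, j) = ⅓ - O
J(o, Y) = 0
p(S) = 0
p(-4)*(-55243) = 0*(-55243) = 0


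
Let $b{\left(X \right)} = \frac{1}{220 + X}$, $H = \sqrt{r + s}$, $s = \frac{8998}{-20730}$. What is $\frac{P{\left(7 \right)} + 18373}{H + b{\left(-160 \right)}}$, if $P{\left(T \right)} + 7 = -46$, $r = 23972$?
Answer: $- \frac{759547200}{59631666749} + \frac{4396800 \sqrt{2575342637565}}{59631666749} \approx 118.31$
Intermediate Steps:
$s = - \frac{4499}{10365}$ ($s = 8998 \left(- \frac{1}{20730}\right) = - \frac{4499}{10365} \approx -0.43406$)
$P{\left(T \right)} = -53$ ($P{\left(T \right)} = -7 - 46 = -53$)
$H = \frac{\sqrt{2575342637565}}{10365}$ ($H = \sqrt{23972 - \frac{4499}{10365}} = \sqrt{\frac{248465281}{10365}} = \frac{\sqrt{2575342637565}}{10365} \approx 154.83$)
$\frac{P{\left(7 \right)} + 18373}{H + b{\left(-160 \right)}} = \frac{-53 + 18373}{\frac{\sqrt{2575342637565}}{10365} + \frac{1}{220 - 160}} = \frac{18320}{\frac{\sqrt{2575342637565}}{10365} + \frac{1}{60}} = \frac{18320}{\frac{1}{60} + \frac{\sqrt{2575342637565}}{10365}}$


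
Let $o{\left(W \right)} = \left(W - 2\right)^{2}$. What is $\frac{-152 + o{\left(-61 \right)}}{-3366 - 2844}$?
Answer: $- \frac{3817}{6210} \approx -0.61465$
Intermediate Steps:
$o{\left(W \right)} = \left(-2 + W\right)^{2}$
$\frac{-152 + o{\left(-61 \right)}}{-3366 - 2844} = \frac{-152 + \left(-2 - 61\right)^{2}}{-3366 - 2844} = \frac{-152 + \left(-63\right)^{2}}{-6210} = \left(-152 + 3969\right) \left(- \frac{1}{6210}\right) = 3817 \left(- \frac{1}{6210}\right) = - \frac{3817}{6210}$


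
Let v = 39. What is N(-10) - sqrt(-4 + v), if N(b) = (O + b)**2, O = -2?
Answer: 144 - sqrt(35) ≈ 138.08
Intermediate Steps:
N(b) = (-2 + b)**2
N(-10) - sqrt(-4 + v) = (-2 - 10)**2 - sqrt(-4 + 39) = (-12)**2 - sqrt(35) = 144 - sqrt(35)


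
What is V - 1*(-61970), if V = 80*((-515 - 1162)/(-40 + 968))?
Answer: 3585875/58 ≈ 61825.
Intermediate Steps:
V = -8385/58 (V = 80*(-1677/928) = -8385/58 ≈ -144.57)
V - 1*(-61970) = -8385/58 - 1*(-61970) = -8385/58 + 61970 = 3585875/58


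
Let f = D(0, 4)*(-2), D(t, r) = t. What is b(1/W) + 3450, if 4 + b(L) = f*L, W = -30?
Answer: 3446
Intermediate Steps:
f = 0 (f = 0*(-2) = 0)
b(L) = -4 (b(L) = -4 + 0*L = -4 + 0 = -4)
b(1/W) + 3450 = -4 + 3450 = 3446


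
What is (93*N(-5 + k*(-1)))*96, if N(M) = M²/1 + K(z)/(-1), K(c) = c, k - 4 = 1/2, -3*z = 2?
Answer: 811704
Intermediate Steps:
z = -⅔ (z = -⅓*2 = -⅔ ≈ -0.66667)
k = 9/2 (k = 4 + 1/2 = 4 + ½ = 9/2 ≈ 4.5000)
N(M) = ⅔ + M² (N(M) = M²/1 - ⅔/(-1) = M²*1 - ⅔*(-1) = M² + ⅔ = ⅔ + M²)
(93*N(-5 + k*(-1)))*96 = (93*(⅔ + (-5 + (9/2)*(-1))²))*96 = (93*(⅔ + (-5 - 9/2)²))*96 = (93*(⅔ + (-19/2)²))*96 = (93*(⅔ + 361/4))*96 = (93*(1091/12))*96 = (33821/4)*96 = 811704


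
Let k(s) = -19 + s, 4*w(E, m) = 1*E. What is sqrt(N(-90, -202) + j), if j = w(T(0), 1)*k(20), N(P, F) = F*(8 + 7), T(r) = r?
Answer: I*sqrt(3030) ≈ 55.045*I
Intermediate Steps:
w(E, m) = E/4 (w(E, m) = (1*E)/4 = E/4)
N(P, F) = 15*F (N(P, F) = F*15 = 15*F)
j = 0 (j = ((1/4)*0)*(-19 + 20) = 0*1 = 0)
sqrt(N(-90, -202) + j) = sqrt(15*(-202) + 0) = sqrt(-3030 + 0) = sqrt(-3030) = I*sqrt(3030)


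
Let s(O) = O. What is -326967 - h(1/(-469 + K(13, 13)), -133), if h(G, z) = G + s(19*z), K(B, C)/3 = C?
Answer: -139509199/430 ≈ -3.2444e+5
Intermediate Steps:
K(B, C) = 3*C
h(G, z) = G + 19*z
-326967 - h(1/(-469 + K(13, 13)), -133) = -326967 - (1/(-469 + 3*13) + 19*(-133)) = -326967 - (1/(-469 + 39) - 2527) = -326967 - (1/(-430) - 2527) = -326967 - (-1/430 - 2527) = -326967 - 1*(-1086611/430) = -326967 + 1086611/430 = -139509199/430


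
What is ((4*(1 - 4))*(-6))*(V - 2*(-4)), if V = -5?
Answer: 216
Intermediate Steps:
((4*(1 - 4))*(-6))*(V - 2*(-4)) = ((4*(1 - 4))*(-6))*(-5 - 2*(-4)) = ((4*(-3))*(-6))*(-5 + 8) = -12*(-6)*3 = 72*3 = 216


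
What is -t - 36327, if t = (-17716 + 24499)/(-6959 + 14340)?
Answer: -268136370/7381 ≈ -36328.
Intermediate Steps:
t = 6783/7381 ≈ 0.91898
-t - 36327 = -1*6783/7381 - 36327 = -6783/7381 - 36327 = -268136370/7381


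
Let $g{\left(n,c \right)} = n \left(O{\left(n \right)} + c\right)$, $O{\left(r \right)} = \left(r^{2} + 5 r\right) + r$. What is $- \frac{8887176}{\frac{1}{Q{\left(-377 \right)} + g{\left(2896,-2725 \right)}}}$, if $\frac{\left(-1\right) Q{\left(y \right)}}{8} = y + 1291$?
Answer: $-216230689826277120$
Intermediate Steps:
$O{\left(r \right)} = r^{2} + 6 r$
$Q{\left(y \right)} = -10328 - 8 y$ ($Q{\left(y \right)} = - 8 \left(y + 1291\right) = - 8 \left(1291 + y\right) = -10328 - 8 y$)
$g{\left(n,c \right)} = n \left(c + n \left(6 + n\right)\right)$ ($g{\left(n,c \right)} = n \left(n \left(6 + n\right) + c\right) = n \left(c + n \left(6 + n\right)\right)$)
$- \frac{8887176}{\frac{1}{Q{\left(-377 \right)} + g{\left(2896,-2725 \right)}}} = - \frac{8887176}{\frac{1}{\left(-10328 - -3016\right) + 2896 \left(-2725 + 2896 \left(6 + 2896\right)\right)}} = - \frac{8887176}{\frac{1}{\left(-10328 + 3016\right) + 2896 \left(-2725 + 2896 \cdot 2902\right)}} = - \frac{8887176}{\frac{1}{-7312 + 2896 \left(-2725 + 8404192\right)}} = - \frac{8887176}{\frac{1}{-7312 + 2896 \cdot 8401467}} = - \frac{8887176}{\frac{1}{-7312 + 24330648432}} = - \frac{8887176}{\frac{1}{24330641120}} = - 8887176 \frac{1}{\frac{1}{24330641120}} = \left(-8887176\right) 24330641120 = -216230689826277120$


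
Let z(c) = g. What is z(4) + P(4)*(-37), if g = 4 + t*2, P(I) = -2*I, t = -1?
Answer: 298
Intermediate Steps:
g = 2 (g = 4 - 1*2 = 4 - 2 = 2)
z(c) = 2
z(4) + P(4)*(-37) = 2 - 2*4*(-37) = 2 - 8*(-37) = 2 + 296 = 298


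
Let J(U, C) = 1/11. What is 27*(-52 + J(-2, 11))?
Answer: -15417/11 ≈ -1401.5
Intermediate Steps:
J(U, C) = 1/11
27*(-52 + J(-2, 11)) = 27*(-52 + 1/11) = 27*(-571/11) = -15417/11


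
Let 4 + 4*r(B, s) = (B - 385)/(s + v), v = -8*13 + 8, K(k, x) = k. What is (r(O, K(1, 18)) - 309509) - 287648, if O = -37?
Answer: -113459809/190 ≈ -5.9716e+5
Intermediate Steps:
v = -96 (v = -104 + 8 = -96)
r(B, s) = -1 + (-385 + B)/(4*(-96 + s)) (r(B, s) = -1 + ((B - 385)/(s - 96))/4 = -1 + ((-385 + B)/(-96 + s))/4 = -1 + (-385 + B)/(4*(-96 + s)))
(r(O, K(1, 18)) - 309509) - 287648 = ((-1 - 37 - 4*1)/(4*(-96 + 1)) - 309509) - 287648 = ((¼)*(-1 - 37 - 4)/(-95) - 309509) - 287648 = ((¼)*(-1/95)*(-42) - 309509) - 287648 = (21/190 - 309509) - 287648 = -58806689/190 - 287648 = -113459809/190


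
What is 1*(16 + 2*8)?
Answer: 32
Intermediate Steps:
1*(16 + 2*8) = 1*(16 + 16) = 1*32 = 32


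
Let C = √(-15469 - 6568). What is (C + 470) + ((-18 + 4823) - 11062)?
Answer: -5787 + I*√22037 ≈ -5787.0 + 148.45*I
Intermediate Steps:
C = I*√22037 (C = √(-22037) = I*√22037 ≈ 148.45*I)
(C + 470) + ((-18 + 4823) - 11062) = (I*√22037 + 470) + ((-18 + 4823) - 11062) = (470 + I*√22037) + (4805 - 11062) = (470 + I*√22037) - 6257 = -5787 + I*√22037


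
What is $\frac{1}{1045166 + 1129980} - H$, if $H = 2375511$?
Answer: $- \frac{5167083249605}{2175146} \approx -2.3755 \cdot 10^{6}$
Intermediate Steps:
$\frac{1}{1045166 + 1129980} - H = \frac{1}{1045166 + 1129980} - 2375511 = \frac{1}{2175146} - 2375511 = - \frac{5167083249605}{2175146}$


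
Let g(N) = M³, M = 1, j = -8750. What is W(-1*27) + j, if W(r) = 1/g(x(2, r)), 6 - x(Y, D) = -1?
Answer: -8749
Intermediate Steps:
x(Y, D) = 7 (x(Y, D) = 6 - 1*(-1) = 6 + 1 = 7)
g(N) = 1 (g(N) = 1³ = 1)
W(r) = 1 (W(r) = 1/1 = 1)
W(-1*27) + j = 1 - 8750 = -8749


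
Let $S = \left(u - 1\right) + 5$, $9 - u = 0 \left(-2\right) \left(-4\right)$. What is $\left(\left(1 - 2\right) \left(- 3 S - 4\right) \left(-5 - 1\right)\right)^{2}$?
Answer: $66564$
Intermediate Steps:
$u = 9$ ($u = 9 - 0 \left(-2\right) \left(-4\right) = 9 - 0 \left(-4\right) = 9 - 0 = 9 + 0 = 9$)
$S = 13$ ($S = \left(9 - 1\right) + 5 = 8 + 5 = 13$)
$\left(\left(1 - 2\right) \left(- 3 S - 4\right) \left(-5 - 1\right)\right)^{2} = \left(\left(1 - 2\right) \left(\left(-3\right) 13 - 4\right) \left(-5 - 1\right)\right)^{2} = \left(\left(1 - 2\right) \left(-39 - 4\right) \left(-5 - 1\right)\right)^{2} = \left(\left(-1\right) \left(-43\right) \left(-6\right)\right)^{2} = \left(43 \left(-6\right)\right)^{2} = \left(-258\right)^{2} = 66564$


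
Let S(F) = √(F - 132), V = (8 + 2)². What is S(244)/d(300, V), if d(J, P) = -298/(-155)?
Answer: 310*√7/149 ≈ 5.5046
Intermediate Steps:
V = 100 (V = 10² = 100)
d(J, P) = 298/155 (d(J, P) = -298*(-1/155) = 298/155)
S(F) = √(-132 + F)
S(244)/d(300, V) = √(-132 + 244)/(298/155) = √112*(155/298) = (4*√7)*(155/298) = 310*√7/149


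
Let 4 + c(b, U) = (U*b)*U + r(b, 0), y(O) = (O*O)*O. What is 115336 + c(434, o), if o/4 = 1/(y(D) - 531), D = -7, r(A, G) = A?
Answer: 22107718990/190969 ≈ 1.1577e+5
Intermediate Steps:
y(O) = O³ (y(O) = O²*O = O³)
o = -2/437 (o = 4/((-7)³ - 531) = 4/(-343 - 531) = 4/(-874) = 4*(-1/874) = -2/437 ≈ -0.0045767)
c(b, U) = -4 + b + b*U² (c(b, U) = -4 + ((U*b)*U + b) = -4 + (b*U² + b) = -4 + (b + b*U²) = -4 + b + b*U²)
115336 + c(434, o) = 115336 + (-4 + 434 + 434*(-2/437)²) = 115336 + (-4 + 434 + 434*(4/190969)) = 115336 + (-4 + 434 + 1736/190969) = 115336 + 82118406/190969 = 22107718990/190969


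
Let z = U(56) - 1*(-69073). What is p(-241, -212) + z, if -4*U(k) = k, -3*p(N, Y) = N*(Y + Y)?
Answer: 104993/3 ≈ 34998.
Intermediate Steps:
p(N, Y) = -2*N*Y/3 (p(N, Y) = -N*(Y + Y)/3 = -N*2*Y/3 = -2*N*Y/3)
U(k) = -k/4
z = 69059 (z = -¼*56 - 1*(-69073) = -14 + 69073 = 69059)
p(-241, -212) + z = -⅔*(-241)*(-212) + 69059 = -102184/3 + 69059 = 104993/3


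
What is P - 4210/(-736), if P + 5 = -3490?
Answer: -1284055/368 ≈ -3489.3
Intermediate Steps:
P = -3495 (P = -5 - 3490 = -3495)
P - 4210/(-736) = -3495 - 4210/(-736) = -3495 - 4210*(-1/736) = -3495 + 2105/368 = -1284055/368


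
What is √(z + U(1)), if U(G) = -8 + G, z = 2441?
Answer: √2434 ≈ 49.336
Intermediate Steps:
√(z + U(1)) = √(2441 + (-8 + 1)) = √(2441 - 7) = √2434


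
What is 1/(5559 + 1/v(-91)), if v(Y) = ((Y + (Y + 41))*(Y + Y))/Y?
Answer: 282/1567637 ≈ 0.00017989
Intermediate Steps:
v(Y) = 82 + 4*Y (v(Y) = ((Y + (41 + Y))*(2*Y))/Y = ((41 + 2*Y)*(2*Y))/Y = (2*Y*(41 + 2*Y))/Y = 82 + 4*Y)
1/(5559 + 1/v(-91)) = 1/(5559 + 1/(82 + 4*(-91))) = 1/(5559 + 1/(82 - 364)) = 1/(5559 + 1/(-282)) = 1/(5559 - 1/282) = 1/(1567637/282) = 282/1567637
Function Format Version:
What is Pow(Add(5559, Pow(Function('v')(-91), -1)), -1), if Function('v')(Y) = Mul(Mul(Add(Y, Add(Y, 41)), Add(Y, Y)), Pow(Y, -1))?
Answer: Rational(282, 1567637) ≈ 0.00017989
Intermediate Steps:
Function('v')(Y) = Add(82, Mul(4, Y)) (Function('v')(Y) = Mul(Mul(Add(Y, Add(41, Y)), Mul(2, Y)), Pow(Y, -1)) = Mul(Mul(Add(41, Mul(2, Y)), Mul(2, Y)), Pow(Y, -1)) = Mul(Mul(2, Y, Add(41, Mul(2, Y))), Pow(Y, -1)) = Add(82, Mul(4, Y)))
Pow(Add(5559, Pow(Function('v')(-91), -1)), -1) = Pow(Add(5559, Pow(Add(82, Mul(4, -91)), -1)), -1) = Pow(Add(5559, Pow(Add(82, -364), -1)), -1) = Pow(Add(5559, Pow(-282, -1)), -1) = Pow(Add(5559, Rational(-1, 282)), -1) = Pow(Rational(1567637, 282), -1) = Rational(282, 1567637)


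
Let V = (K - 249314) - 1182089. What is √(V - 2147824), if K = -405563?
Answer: I*√3984790 ≈ 1996.2*I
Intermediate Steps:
V = -1836966 (V = (-405563 - 249314) - 1182089 = -654877 - 1182089 = -1836966)
√(V - 2147824) = √(-1836966 - 2147824) = √(-3984790) = I*√3984790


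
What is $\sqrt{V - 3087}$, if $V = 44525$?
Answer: $\sqrt{41438} \approx 203.56$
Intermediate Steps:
$\sqrt{V - 3087} = \sqrt{44525 - 3087} = \sqrt{41438}$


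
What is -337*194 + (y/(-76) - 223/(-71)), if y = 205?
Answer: -352777295/5396 ≈ -65378.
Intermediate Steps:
-337*194 + (y/(-76) - 223/(-71)) = -337*194 + (205/(-76) - 223/(-71)) = -65378 + (205*(-1/76) - 223*(-1/71)) = -65378 + (-205/76 + 223/71) = -65378 + 2393/5396 = -352777295/5396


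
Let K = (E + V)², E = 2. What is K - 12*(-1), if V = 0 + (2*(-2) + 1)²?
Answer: 133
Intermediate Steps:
V = 9 (V = 0 + (-4 + 1)² = 0 + (-3)² = 0 + 9 = 9)
K = 121 (K = (2 + 9)² = 11² = 121)
K - 12*(-1) = 121 - 12*(-1) = 121 + 12 = 133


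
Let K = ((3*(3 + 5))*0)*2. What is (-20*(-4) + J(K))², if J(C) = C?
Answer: 6400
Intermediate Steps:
K = 0 (K = ((3*8)*0)*2 = (24*0)*2 = 0*2 = 0)
(-20*(-4) + J(K))² = (-20*(-4) + 0)² = (80 + 0)² = 80² = 6400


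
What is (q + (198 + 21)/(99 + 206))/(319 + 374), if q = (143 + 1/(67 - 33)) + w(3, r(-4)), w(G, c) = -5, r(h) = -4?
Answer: 130801/653310 ≈ 0.20021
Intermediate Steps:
q = 4693/34 (q = (143 + 1/(67 - 33)) - 5 = (143 + 1/34) - 5 = 4863/34 - 5 = 4693/34 ≈ 138.03)
(q + (198 + 21)/(99 + 206))/(319 + 374) = (4693/34 + (198 + 21)/(99 + 206))/(319 + 374) = (4693/34 + 219/305)/693 = (4693/34 + 219*(1/305))*(1/693) = (4693/34 + 219/305)*(1/693) = (1438811/10370)*(1/693) = 130801/653310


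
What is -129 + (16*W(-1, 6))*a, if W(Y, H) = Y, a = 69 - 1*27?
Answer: -801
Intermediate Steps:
a = 42 (a = 69 - 27 = 42)
-129 + (16*W(-1, 6))*a = -129 + (16*(-1))*42 = -129 - 16*42 = -129 - 672 = -801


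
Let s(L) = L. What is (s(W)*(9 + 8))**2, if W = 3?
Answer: 2601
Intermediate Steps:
(s(W)*(9 + 8))**2 = (3*(9 + 8))**2 = (3*17)**2 = 51**2 = 2601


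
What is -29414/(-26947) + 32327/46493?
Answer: 2238660771/1252846871 ≈ 1.7869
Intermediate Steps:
-29414/(-26947) + 32327/46493 = -29414*(-1/26947) + 32327*(1/46493) = 29414/26947 + 32327/46493 = 2238660771/1252846871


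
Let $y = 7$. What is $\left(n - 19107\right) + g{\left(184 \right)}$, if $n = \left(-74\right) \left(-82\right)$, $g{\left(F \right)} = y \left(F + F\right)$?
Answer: $-10463$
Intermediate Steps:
$g{\left(F \right)} = 14 F$ ($g{\left(F \right)} = 7 \left(F + F\right) = 7 \cdot 2 F = 14 F$)
$n = 6068$
$\left(n - 19107\right) + g{\left(184 \right)} = \left(6068 - 19107\right) + 14 \cdot 184 = -13039 + 2576 = -10463$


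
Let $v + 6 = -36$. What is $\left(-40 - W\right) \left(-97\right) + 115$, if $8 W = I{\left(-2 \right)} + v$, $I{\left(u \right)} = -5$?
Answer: $\frac{27401}{8} \approx 3425.1$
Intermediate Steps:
$v = -42$ ($v = -6 - 36 = -42$)
$W = - \frac{47}{8}$ ($W = \frac{-5 - 42}{8} = \frac{1}{8} \left(-47\right) = - \frac{47}{8} \approx -5.875$)
$\left(-40 - W\right) \left(-97\right) + 115 = \left(-40 - - \frac{47}{8}\right) \left(-97\right) + 115 = \left(-40 + \frac{47}{8}\right) \left(-97\right) + 115 = \left(- \frac{273}{8}\right) \left(-97\right) + 115 = \frac{26481}{8} + 115 = \frac{27401}{8}$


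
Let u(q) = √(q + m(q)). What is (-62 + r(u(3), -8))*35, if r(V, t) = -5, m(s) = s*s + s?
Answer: -2345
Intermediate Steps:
m(s) = s + s² (m(s) = s² + s = s + s²)
u(q) = √(q + q*(1 + q))
(-62 + r(u(3), -8))*35 = (-62 - 5)*35 = -67*35 = -2345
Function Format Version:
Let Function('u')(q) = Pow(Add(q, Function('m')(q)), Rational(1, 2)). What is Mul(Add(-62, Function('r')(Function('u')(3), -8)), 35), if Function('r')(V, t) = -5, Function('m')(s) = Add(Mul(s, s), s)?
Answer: -2345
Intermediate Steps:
Function('m')(s) = Add(s, Pow(s, 2)) (Function('m')(s) = Add(Pow(s, 2), s) = Add(s, Pow(s, 2)))
Function('u')(q) = Pow(Add(q, Mul(q, Add(1, q))), Rational(1, 2))
Mul(Add(-62, Function('r')(Function('u')(3), -8)), 35) = Mul(Add(-62, -5), 35) = Mul(-67, 35) = -2345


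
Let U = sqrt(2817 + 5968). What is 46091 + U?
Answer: 46091 + sqrt(8785) ≈ 46185.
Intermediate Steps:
U = sqrt(8785) ≈ 93.728
46091 + U = 46091 + sqrt(8785)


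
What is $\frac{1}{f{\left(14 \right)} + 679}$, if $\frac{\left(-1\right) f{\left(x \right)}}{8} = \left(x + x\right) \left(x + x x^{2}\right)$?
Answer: $- \frac{1}{617113} \approx -1.6204 \cdot 10^{-6}$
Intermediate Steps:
$f{\left(x \right)} = - 16 x \left(x + x^{3}\right)$ ($f{\left(x \right)} = - 8 \left(x + x\right) \left(x + x x^{2}\right) = - 8 \cdot 2 x \left(x + x^{3}\right) = - 16 x \left(x + x^{3}\right)$)
$\frac{1}{f{\left(14 \right)} + 679} = \frac{1}{16 \cdot 14^{2} \left(-1 - 14^{2}\right) + 679} = \frac{1}{16 \cdot 196 \left(-1 - 196\right) + 679} = \frac{1}{16 \cdot 196 \left(-197\right) + 679} = \frac{1}{-617792 + 679} = \frac{1}{-617113} = - \frac{1}{617113}$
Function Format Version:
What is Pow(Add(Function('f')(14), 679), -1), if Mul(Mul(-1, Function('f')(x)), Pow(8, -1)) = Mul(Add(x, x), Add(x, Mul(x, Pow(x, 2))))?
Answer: Rational(-1, 617113) ≈ -1.6204e-6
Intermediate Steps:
Function('f')(x) = Mul(-16, x, Add(x, Pow(x, 3))) (Function('f')(x) = Mul(-8, Mul(Add(x, x), Add(x, Mul(x, Pow(x, 2))))) = Mul(-8, Mul(Mul(2, x), Add(x, Pow(x, 3)))) = Mul(-8, Mul(2, x, Add(x, Pow(x, 3)))) = Mul(-16, x, Add(x, Pow(x, 3))))
Pow(Add(Function('f')(14), 679), -1) = Pow(Add(Mul(16, Pow(14, 2), Add(-1, Mul(-1, Pow(14, 2)))), 679), -1) = Pow(Add(Mul(16, 196, Add(-1, Mul(-1, 196))), 679), -1) = Pow(Add(Mul(16, 196, Add(-1, -196)), 679), -1) = Pow(Add(Mul(16, 196, -197), 679), -1) = Pow(Add(-617792, 679), -1) = Pow(-617113, -1) = Rational(-1, 617113)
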